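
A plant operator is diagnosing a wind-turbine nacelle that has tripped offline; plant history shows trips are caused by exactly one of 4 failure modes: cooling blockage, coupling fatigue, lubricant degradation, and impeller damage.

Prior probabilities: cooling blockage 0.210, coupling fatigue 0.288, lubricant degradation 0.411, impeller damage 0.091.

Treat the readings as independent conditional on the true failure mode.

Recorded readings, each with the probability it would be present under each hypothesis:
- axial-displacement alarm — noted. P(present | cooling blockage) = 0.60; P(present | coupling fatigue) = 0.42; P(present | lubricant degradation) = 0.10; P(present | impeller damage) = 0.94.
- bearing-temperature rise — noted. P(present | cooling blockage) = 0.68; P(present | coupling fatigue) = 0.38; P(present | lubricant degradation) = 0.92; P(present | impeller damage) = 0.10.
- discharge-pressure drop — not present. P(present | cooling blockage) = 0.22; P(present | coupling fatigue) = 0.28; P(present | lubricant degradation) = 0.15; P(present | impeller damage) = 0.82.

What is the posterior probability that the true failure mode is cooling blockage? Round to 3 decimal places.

Multiply each prior by the joint likelihood of the reading pattern (using 1 − P(present | H) for each absent reading):
  cooling blockage: 0.210 × 0.60 × 0.68 × (1 − 0.22) = 0.06683
  coupling fatigue: 0.288 × 0.42 × 0.38 × (1 − 0.28) = 0.033095
  lubricant degradation: 0.411 × 0.10 × 0.92 × (1 − 0.15) = 0.03214
  impeller damage: 0.091 × 0.94 × 0.10 × (1 − 0.82) = 0.0015397
Marginal likelihood of the evidence = 0.1336.
P(cooling blockage | evidence) = 0.06683 / 0.1336 ≈ 0.500.

0.500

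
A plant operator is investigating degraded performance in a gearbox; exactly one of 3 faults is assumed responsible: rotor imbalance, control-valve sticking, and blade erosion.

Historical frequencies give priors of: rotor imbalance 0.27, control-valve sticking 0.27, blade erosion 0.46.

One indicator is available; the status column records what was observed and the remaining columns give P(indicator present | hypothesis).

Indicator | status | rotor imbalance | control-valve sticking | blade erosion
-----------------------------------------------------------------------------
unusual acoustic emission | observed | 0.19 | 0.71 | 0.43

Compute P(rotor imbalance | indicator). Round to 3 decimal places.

0.116

By Bayes' rule, the unnormalized weight for each hypothesis is prior × likelihood:
  rotor imbalance: 0.27 × 0.19 = 0.0513
  control-valve sticking: 0.27 × 0.71 = 0.1917
  blade erosion: 0.46 × 0.43 = 0.1978
The unnormalized weights sum to 0.4408.
P(rotor imbalance | evidence) = 0.0513 / 0.4408 ≈ 0.116.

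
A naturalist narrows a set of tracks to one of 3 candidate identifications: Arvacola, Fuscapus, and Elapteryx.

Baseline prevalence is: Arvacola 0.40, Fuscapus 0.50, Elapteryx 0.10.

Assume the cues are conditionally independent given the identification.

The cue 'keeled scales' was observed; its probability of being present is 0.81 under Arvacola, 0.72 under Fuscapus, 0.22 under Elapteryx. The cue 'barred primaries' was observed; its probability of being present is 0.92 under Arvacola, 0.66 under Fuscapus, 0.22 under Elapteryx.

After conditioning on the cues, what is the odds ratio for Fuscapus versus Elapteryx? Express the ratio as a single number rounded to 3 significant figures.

49.1

Unnormalized posterior weight (prior times the cue likelihoods) for each of the two hypotheses:
  Fuscapus: 0.50 × 0.72 × 0.66 = 0.2376
  Elapteryx: 0.10 × 0.22 × 0.22 = 0.00484
Posterior odds = 0.2376 / 0.00484 ≈ 49.1.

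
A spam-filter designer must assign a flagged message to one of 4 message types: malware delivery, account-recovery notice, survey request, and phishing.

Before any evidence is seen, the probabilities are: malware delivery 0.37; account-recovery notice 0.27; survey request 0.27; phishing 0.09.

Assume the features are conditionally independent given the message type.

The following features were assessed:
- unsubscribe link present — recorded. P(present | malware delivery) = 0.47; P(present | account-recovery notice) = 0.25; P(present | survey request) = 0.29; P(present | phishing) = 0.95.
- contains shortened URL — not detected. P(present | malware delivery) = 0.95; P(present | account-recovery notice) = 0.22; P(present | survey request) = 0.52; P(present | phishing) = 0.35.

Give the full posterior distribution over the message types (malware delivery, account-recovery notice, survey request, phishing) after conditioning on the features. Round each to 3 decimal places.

By Bayes' rule with conditional independence, the unnormalized weight for each hypothesis is prior × ∏ likelihoods (using 1 − P(present | H) for each absent feature):
  malware delivery: 0.37 × 0.47 × (1 − 0.95) = 0.008695
  account-recovery notice: 0.27 × 0.25 × (1 − 0.22) = 0.05265
  survey request: 0.27 × 0.29 × (1 − 0.52) = 0.037584
  phishing: 0.09 × 0.95 × (1 − 0.35) = 0.055575
The unnormalized weights sum to 0.1545.
P(malware delivery | evidence) = 0.008695 / 0.1545 ≈ 0.056
P(account-recovery notice | evidence) = 0.05265 / 0.1545 ≈ 0.341
P(survey request | evidence) = 0.037584 / 0.1545 ≈ 0.243
P(phishing | evidence) = 0.055575 / 0.1545 ≈ 0.360

0.056, 0.341, 0.243, 0.360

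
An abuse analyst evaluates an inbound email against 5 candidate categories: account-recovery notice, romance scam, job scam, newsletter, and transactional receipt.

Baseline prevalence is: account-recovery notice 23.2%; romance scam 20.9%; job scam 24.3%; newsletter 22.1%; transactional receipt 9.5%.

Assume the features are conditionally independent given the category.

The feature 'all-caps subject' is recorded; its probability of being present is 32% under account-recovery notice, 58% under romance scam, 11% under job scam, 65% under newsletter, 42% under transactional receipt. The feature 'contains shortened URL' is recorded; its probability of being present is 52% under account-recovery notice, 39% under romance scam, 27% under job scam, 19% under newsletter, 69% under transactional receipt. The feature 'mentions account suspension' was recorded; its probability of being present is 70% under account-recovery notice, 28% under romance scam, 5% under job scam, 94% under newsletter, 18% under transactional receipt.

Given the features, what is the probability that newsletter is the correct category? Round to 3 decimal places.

0.360

For each hypothesis, the unnormalized posterior weight is prior × product of the feature likelihoods:
  account-recovery notice: 0.232 × 0.32 × 0.52 × 0.70 = 0.027023
  romance scam: 0.209 × 0.58 × 0.39 × 0.28 = 0.013237
  job scam: 0.243 × 0.11 × 0.27 × 0.05 = 0.00036086
  newsletter: 0.221 × 0.65 × 0.19 × 0.94 = 0.025656
  transactional receipt: 0.095 × 0.42 × 0.69 × 0.18 = 0.0049556
Marginal likelihood of the evidence = 0.071233.
P(newsletter | evidence) = 0.025656 / 0.071233 ≈ 0.360.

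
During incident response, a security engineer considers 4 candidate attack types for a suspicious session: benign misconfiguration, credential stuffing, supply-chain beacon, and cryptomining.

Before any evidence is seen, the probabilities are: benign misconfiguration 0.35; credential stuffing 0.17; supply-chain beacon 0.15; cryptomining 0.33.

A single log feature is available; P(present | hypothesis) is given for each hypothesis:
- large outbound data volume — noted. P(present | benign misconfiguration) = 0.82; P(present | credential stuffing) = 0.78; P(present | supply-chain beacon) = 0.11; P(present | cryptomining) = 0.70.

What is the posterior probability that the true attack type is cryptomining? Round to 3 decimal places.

By Bayes' rule, the unnormalized weight for each hypothesis is prior × likelihood:
  benign misconfiguration: 0.35 × 0.82 = 0.287
  credential stuffing: 0.17 × 0.78 = 0.1326
  supply-chain beacon: 0.15 × 0.11 = 0.0165
  cryptomining: 0.33 × 0.70 = 0.231
Marginal likelihood of the evidence = 0.6671.
P(cryptomining | evidence) = 0.231 / 0.6671 ≈ 0.346.

0.346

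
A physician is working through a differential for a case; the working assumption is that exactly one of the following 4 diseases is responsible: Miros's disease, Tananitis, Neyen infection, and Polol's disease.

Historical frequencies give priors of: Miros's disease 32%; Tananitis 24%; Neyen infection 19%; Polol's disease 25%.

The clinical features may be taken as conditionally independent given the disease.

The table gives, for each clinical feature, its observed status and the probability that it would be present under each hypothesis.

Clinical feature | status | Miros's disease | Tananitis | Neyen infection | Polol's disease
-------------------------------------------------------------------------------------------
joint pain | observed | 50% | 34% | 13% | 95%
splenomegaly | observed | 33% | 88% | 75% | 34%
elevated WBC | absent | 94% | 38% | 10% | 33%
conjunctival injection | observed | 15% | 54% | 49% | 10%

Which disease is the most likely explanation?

Tananitis

Multiply each prior by the joint likelihood of the clinical feature pattern (using 1 − P(present | H) for each absent clinical feature):
  Miros's disease: 0.32 × 0.50 × 0.33 × (1 − 0.94) × 0.15 = 0.0004752
  Tananitis: 0.24 × 0.34 × 0.88 × (1 − 0.38) × 0.54 = 0.024041
  Neyen infection: 0.19 × 0.13 × 0.75 × (1 − 0.10) × 0.49 = 0.0081695
  Polol's disease: 0.25 × 0.95 × 0.34 × (1 − 0.33) × 0.10 = 0.0054103
The unnormalized weights sum to 0.038096.
P(Miros's disease | evidence) ≈ 0.0004752 / 0.038096 ≈ 0.012
P(Tananitis | evidence) ≈ 0.024041 / 0.038096 ≈ 0.631
P(Neyen infection | evidence) ≈ 0.0081695 / 0.038096 ≈ 0.214
P(Polol's disease | evidence) ≈ 0.0054103 / 0.038096 ≈ 0.142
The largest is 0.631, so Tananitis is most probable.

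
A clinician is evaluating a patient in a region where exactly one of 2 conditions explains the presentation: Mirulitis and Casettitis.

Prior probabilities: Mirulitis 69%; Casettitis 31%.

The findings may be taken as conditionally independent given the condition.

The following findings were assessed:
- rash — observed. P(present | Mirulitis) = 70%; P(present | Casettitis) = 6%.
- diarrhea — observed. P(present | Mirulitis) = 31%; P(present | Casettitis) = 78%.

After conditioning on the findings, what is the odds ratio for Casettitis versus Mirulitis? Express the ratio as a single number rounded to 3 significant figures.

Unnormalized posterior weight (prior times the finding likelihoods) for each of the two hypotheses:
  Casettitis: 0.310 × 0.06 × 0.78 = 0.014508
  Mirulitis: 0.690 × 0.70 × 0.31 = 0.14973
Odds(Casettitis : Mirulitis) = 0.014508 / 0.14973 ≈ 0.0969.

0.0969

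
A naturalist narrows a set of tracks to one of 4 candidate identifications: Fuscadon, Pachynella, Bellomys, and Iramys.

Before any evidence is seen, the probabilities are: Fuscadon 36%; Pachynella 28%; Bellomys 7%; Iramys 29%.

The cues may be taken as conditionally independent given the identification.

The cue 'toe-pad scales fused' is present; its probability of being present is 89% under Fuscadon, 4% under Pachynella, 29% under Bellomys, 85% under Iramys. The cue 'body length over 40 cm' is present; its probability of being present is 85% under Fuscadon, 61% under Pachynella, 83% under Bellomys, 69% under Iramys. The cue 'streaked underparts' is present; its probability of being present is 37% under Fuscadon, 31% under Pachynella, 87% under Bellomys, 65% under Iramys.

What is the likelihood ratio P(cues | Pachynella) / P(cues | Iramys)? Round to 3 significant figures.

0.0198

The Bayes factor is the ratio of the joint likelihoods of the cue pattern under the two hypotheses.
  Pachynella: 0.04 × 0.61 × 0.31 = 0.007564
  Iramys: 0.85 × 0.69 × 0.65 = 0.38122
Bayes factor = 0.007564 / 0.38122 ≈ 0.0198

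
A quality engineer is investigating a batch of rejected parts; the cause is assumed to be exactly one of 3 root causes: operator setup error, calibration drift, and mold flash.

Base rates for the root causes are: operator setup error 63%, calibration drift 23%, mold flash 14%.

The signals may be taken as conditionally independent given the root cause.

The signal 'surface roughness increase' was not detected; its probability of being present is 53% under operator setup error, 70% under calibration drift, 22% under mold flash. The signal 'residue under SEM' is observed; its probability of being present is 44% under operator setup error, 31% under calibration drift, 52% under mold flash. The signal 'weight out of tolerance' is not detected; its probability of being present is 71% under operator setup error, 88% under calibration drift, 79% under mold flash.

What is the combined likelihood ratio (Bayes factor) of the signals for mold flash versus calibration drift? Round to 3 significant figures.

Joint likelihood of the signal pattern under each hypothesis (using 1 − P(present | H) for each absent signal):
  mold flash: (1 − 0.22) × 0.52 × (1 − 0.79) = 0.085176
  calibration drift: (1 − 0.70) × 0.31 × (1 − 0.88) = 0.01116
Bayes factor = 0.085176 / 0.01116 ≈ 7.63

7.63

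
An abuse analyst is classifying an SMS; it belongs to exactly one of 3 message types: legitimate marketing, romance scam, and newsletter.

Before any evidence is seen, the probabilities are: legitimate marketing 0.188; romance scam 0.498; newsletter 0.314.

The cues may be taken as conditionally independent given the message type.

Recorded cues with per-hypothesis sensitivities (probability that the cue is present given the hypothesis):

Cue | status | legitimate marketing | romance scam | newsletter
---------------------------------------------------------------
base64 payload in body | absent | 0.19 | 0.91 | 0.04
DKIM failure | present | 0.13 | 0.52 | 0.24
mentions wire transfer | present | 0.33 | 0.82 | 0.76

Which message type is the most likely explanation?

Multiply each prior by the joint likelihood of the cue pattern (using 1 − P(present | H) for each absent cue):
  legitimate marketing: 0.188 × (1 − 0.19) × 0.13 × 0.33 = 0.0065328
  romance scam: 0.498 × (1 − 0.91) × 0.52 × 0.82 = 0.019111
  newsletter: 0.314 × (1 − 0.04) × 0.24 × 0.76 = 0.054983
Marginal likelihood of the evidence = 0.080627.
P(legitimate marketing | evidence) ≈ 0.0065328 / 0.080627 ≈ 0.081
P(romance scam | evidence) ≈ 0.019111 / 0.080627 ≈ 0.237
P(newsletter | evidence) ≈ 0.054983 / 0.080627 ≈ 0.682
The largest is 0.682, so newsletter is most probable.

newsletter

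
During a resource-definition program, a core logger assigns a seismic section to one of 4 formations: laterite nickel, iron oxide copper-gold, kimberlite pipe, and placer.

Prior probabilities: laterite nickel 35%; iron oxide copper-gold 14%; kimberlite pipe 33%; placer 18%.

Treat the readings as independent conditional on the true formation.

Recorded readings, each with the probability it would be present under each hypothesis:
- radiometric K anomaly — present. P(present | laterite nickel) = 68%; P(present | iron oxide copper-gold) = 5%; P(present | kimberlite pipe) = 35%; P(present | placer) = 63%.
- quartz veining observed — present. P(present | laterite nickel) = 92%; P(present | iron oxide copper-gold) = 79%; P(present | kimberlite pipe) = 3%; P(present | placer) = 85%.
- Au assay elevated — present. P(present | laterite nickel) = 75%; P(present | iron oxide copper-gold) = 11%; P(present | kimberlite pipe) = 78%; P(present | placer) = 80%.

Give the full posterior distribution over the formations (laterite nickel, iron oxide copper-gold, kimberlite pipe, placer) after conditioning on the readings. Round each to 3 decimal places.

For each hypothesis, the unnormalized posterior weight is prior × product of the reading likelihoods:
  laterite nickel: 0.35 × 0.68 × 0.92 × 0.75 = 0.16422
  iron oxide copper-gold: 0.14 × 0.05 × 0.79 × 0.11 = 0.0006083
  kimberlite pipe: 0.33 × 0.35 × 0.03 × 0.78 = 0.0027027
  placer: 0.18 × 0.63 × 0.85 × 0.80 = 0.077112
Marginal likelihood of the evidence = 0.24464.
P(laterite nickel | evidence) = 0.16422 / 0.24464 ≈ 0.671
P(iron oxide copper-gold | evidence) = 0.0006083 / 0.24464 ≈ 0.002
P(kimberlite pipe | evidence) = 0.0027027 / 0.24464 ≈ 0.011
P(placer | evidence) = 0.077112 / 0.24464 ≈ 0.315

0.671, 0.002, 0.011, 0.315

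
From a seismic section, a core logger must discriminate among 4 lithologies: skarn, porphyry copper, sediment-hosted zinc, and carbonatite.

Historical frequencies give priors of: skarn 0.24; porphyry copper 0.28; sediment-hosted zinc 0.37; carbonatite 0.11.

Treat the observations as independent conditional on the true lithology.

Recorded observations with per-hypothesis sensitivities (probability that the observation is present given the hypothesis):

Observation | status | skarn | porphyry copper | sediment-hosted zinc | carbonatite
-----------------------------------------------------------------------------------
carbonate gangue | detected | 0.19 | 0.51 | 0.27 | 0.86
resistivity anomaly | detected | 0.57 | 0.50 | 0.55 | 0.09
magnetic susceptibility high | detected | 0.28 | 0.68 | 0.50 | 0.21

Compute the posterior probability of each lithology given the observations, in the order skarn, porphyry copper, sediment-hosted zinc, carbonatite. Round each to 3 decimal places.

0.086, 0.571, 0.323, 0.021

Multiply each prior by the joint likelihood of the evidence pattern:
  skarn: 0.24 × 0.19 × 0.57 × 0.28 = 0.0072778
  porphyry copper: 0.28 × 0.51 × 0.50 × 0.68 = 0.048552
  sediment-hosted zinc: 0.37 × 0.27 × 0.55 × 0.50 = 0.027473
  carbonatite: 0.11 × 0.86 × 0.09 × 0.21 = 0.0017879
Marginal likelihood of the evidence = 0.08509.
P(skarn | evidence) = 0.0072778 / 0.08509 ≈ 0.086
P(porphyry copper | evidence) = 0.048552 / 0.08509 ≈ 0.571
P(sediment-hosted zinc | evidence) = 0.027473 / 0.08509 ≈ 0.323
P(carbonatite | evidence) = 0.0017879 / 0.08509 ≈ 0.021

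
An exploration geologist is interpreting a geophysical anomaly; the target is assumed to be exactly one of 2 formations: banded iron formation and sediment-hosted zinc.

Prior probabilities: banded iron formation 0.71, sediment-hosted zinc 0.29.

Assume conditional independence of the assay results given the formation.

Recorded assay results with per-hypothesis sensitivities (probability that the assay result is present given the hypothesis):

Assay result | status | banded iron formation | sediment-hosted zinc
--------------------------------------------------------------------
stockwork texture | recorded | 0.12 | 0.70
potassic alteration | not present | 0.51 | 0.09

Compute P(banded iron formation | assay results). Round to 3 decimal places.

Multiply each prior by the joint likelihood of the assay result pattern (using 1 − P(present | H) for each absent assay result):
  banded iron formation: 0.71 × 0.12 × (1 − 0.51) = 0.041748
  sediment-hosted zinc: 0.29 × 0.70 × (1 − 0.09) = 0.18473
Normalizing constant Z = 0.041748 + 0.18473 = 0.22648.
P(banded iron formation | evidence) = 0.041748 / 0.22648 ≈ 0.184.

0.184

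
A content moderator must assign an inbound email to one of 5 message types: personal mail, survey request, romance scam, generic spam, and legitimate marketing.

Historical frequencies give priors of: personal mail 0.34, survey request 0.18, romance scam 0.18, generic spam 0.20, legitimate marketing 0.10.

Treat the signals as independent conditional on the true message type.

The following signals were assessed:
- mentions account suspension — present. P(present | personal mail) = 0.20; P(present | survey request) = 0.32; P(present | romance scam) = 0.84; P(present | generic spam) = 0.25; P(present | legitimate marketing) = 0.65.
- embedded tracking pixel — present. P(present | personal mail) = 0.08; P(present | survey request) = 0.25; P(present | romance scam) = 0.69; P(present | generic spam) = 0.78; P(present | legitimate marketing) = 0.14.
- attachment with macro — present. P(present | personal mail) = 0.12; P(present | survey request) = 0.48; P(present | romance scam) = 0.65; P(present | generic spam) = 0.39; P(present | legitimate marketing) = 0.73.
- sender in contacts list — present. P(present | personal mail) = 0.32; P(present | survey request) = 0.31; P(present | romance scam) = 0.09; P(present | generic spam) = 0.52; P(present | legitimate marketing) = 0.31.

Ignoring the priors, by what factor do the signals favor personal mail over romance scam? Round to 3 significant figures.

0.0181

Joint likelihood of the signal pattern under each hypothesis:
  personal mail: 0.20 × 0.08 × 0.12 × 0.32 = 0.0006144
  romance scam: 0.84 × 0.69 × 0.65 × 0.09 = 0.033907
Bayes factor = 0.0006144 / 0.033907 ≈ 0.0181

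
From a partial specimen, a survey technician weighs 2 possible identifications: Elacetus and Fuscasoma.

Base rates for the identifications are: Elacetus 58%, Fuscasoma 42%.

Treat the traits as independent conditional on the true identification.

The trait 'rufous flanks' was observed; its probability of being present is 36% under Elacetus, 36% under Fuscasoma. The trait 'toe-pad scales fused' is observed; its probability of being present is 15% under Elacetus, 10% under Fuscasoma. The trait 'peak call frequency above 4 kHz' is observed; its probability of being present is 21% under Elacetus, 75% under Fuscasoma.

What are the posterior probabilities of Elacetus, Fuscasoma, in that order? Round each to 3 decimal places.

By Bayes' rule with conditional independence, the unnormalized weight for each hypothesis is prior × ∏ likelihoods:
  Elacetus: 0.58 × 0.36 × 0.15 × 0.21 = 0.0065772
  Fuscasoma: 0.42 × 0.36 × 0.10 × 0.75 = 0.01134
The unnormalized weights sum to 0.017917.
P(Elacetus | evidence) = 0.0065772 / 0.017917 ≈ 0.367
P(Fuscasoma | evidence) = 0.01134 / 0.017917 ≈ 0.633

0.367, 0.633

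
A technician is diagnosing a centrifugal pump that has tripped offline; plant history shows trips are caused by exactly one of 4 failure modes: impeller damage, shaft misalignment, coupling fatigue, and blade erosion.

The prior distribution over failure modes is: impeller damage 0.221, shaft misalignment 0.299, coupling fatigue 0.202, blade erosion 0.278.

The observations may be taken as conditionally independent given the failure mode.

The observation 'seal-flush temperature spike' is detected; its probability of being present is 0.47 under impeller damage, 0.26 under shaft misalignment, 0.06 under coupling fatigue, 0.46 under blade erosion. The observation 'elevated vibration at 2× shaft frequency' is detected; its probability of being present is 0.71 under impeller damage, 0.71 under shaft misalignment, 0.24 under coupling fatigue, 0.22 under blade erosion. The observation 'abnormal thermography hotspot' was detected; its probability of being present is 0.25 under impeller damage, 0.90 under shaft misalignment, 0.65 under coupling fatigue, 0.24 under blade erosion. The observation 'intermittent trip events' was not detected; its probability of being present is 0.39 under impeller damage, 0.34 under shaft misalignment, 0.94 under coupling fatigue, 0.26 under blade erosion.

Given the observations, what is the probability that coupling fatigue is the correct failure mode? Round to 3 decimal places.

For each hypothesis, the unnormalized posterior weight is prior × product of the observation likelihoods (using 1 − P(present | H) for each absent observation):
  impeller damage: 0.221 × 0.47 × 0.71 × 0.25 × (1 − 0.39) = 0.011247
  shaft misalignment: 0.299 × 0.26 × 0.71 × 0.90 × (1 − 0.34) = 0.032786
  coupling fatigue: 0.202 × 0.06 × 0.24 × 0.65 × (1 − 0.94) = 0.00011344
  blade erosion: 0.278 × 0.46 × 0.22 × 0.24 × (1 − 0.26) = 0.0049965
Normalizing constant Z = 0.011247 + 0.032786 + 0.00011344 + 0.0049965 = 0.049143.
P(coupling fatigue | evidence) = 0.00011344 / 0.049143 ≈ 0.002.

0.002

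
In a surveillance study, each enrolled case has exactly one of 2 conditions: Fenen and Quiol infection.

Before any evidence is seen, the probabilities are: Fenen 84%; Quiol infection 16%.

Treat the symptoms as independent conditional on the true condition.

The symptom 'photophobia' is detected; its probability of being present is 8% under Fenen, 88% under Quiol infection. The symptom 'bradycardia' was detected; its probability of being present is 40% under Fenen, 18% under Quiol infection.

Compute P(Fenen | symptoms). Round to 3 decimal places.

0.515

Multiply each prior by the joint likelihood of the symptom pattern:
  Fenen: 0.84 × 0.08 × 0.40 = 0.02688
  Quiol infection: 0.16 × 0.88 × 0.18 = 0.025344
Marginal likelihood of the evidence = 0.052224.
P(Fenen | evidence) = 0.02688 / 0.052224 ≈ 0.515.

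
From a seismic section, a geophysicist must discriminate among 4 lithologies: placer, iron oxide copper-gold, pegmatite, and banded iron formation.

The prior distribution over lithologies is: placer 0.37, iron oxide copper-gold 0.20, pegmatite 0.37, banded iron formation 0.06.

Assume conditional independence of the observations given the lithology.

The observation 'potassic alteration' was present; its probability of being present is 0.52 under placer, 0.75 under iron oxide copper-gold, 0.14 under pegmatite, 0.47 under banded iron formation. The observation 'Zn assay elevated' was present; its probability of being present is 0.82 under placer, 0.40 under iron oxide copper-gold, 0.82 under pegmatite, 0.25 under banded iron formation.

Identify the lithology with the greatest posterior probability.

placer

For each hypothesis, the unnormalized posterior weight is prior × product of the observation likelihoods:
  placer: 0.37 × 0.52 × 0.82 = 0.15777
  iron oxide copper-gold: 0.20 × 0.75 × 0.40 = 0.06
  pegmatite: 0.37 × 0.14 × 0.82 = 0.042476
  banded iron formation: 0.06 × 0.47 × 0.25 = 0.00705
Marginal likelihood of the evidence = 0.26729.
P(placer | evidence) ≈ 0.15777 / 0.26729 ≈ 0.590
P(iron oxide copper-gold | evidence) ≈ 0.06 / 0.26729 ≈ 0.224
P(pegmatite | evidence) ≈ 0.042476 / 0.26729 ≈ 0.159
P(banded iron formation | evidence) ≈ 0.00705 / 0.26729 ≈ 0.026
The largest is 0.590, so placer is most probable.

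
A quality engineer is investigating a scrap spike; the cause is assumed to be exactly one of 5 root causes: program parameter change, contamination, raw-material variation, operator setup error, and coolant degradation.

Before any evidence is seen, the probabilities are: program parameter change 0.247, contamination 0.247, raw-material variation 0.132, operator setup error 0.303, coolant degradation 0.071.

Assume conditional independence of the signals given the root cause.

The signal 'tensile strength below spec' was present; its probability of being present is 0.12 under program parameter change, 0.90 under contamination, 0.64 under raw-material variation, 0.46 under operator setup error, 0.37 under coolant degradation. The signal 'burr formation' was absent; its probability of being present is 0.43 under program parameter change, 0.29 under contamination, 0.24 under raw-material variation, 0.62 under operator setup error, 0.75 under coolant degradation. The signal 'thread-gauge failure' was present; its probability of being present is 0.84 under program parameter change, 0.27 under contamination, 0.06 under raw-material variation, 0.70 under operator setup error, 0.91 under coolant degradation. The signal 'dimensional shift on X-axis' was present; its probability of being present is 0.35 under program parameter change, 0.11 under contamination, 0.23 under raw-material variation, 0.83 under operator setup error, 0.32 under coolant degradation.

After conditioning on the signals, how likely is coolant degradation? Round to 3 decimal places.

Multiply each prior by the joint likelihood of the signal pattern (using 1 − P(present | H) for each absent signal):
  program parameter change: 0.247 × 0.12 × (1 − 0.43) × 0.84 × 0.35 = 0.0049671
  contamination: 0.247 × 0.90 × (1 − 0.29) × 0.27 × 0.11 = 0.0046876
  raw-material variation: 0.132 × 0.64 × (1 − 0.24) × 0.06 × 0.23 = 0.00088603
  operator setup error: 0.303 × 0.46 × (1 − 0.62) × 0.70 × 0.83 = 0.030772
  coolant degradation: 0.071 × 0.37 × (1 − 0.75) × 0.91 × 0.32 = 0.0019125
Marginal likelihood of the evidence = 0.043226.
P(coolant degradation | evidence) = 0.0019125 / 0.043226 ≈ 0.044.

0.044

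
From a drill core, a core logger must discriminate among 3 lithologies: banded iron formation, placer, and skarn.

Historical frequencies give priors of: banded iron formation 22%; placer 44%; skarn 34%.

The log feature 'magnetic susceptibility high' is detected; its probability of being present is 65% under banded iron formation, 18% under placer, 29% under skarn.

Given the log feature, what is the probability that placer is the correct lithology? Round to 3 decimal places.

0.247

For each hypothesis, the unnormalized posterior weight is prior × likelihood:
  banded iron formation: 0.22 × 0.65 = 0.143
  placer: 0.44 × 0.18 = 0.0792
  skarn: 0.34 × 0.29 = 0.0986
The unnormalized weights sum to 0.3208.
P(placer | evidence) = 0.0792 / 0.3208 ≈ 0.247.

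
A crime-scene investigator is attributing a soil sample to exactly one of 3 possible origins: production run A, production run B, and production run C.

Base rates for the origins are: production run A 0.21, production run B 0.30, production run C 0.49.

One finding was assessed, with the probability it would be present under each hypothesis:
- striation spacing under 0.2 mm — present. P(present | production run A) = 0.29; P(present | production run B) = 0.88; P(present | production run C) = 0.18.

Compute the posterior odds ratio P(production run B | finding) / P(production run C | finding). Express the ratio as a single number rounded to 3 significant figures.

2.99

Unnormalized posterior weight (prior times the finding likelihood) for each of the two hypotheses:
  production run B: 0.30 × 0.88 = 0.264
  production run C: 0.49 × 0.18 = 0.0882
Posterior odds = 0.264 / 0.0882 ≈ 2.99.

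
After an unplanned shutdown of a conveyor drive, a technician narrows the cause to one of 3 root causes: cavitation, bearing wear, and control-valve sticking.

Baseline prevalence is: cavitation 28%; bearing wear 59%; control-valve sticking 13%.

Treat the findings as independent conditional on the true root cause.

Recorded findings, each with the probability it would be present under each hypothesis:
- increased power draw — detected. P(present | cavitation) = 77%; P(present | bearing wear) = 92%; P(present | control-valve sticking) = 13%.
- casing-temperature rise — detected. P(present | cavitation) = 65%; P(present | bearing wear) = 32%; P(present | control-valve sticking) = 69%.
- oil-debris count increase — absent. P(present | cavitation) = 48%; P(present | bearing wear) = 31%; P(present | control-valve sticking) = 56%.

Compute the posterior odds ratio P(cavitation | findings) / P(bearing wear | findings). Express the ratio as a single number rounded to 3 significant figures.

0.608

Unnormalized posterior weight (prior times the finding likelihoods) for each of the two hypotheses (using 1 − P(present | H) for each absent finding):
  cavitation: 0.28 × 0.77 × 0.65 × (1 − 0.48) = 0.072873
  bearing wear: 0.59 × 0.92 × 0.32 × (1 − 0.31) = 0.11985
Posterior odds = 0.072873 / 0.11985 ≈ 0.608.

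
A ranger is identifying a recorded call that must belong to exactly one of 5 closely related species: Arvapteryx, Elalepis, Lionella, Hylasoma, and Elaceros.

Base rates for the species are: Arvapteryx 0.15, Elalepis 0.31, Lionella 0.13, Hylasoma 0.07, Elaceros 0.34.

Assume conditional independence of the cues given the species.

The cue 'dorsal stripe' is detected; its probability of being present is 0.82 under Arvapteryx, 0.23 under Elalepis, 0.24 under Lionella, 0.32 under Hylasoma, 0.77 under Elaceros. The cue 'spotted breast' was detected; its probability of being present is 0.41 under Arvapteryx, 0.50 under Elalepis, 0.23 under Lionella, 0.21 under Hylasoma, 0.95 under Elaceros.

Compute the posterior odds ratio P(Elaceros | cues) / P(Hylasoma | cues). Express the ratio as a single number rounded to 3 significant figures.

52.9

Unnormalized posterior weight (prior times the cue likelihoods) for each of the two hypotheses:
  Elaceros: 0.34 × 0.77 × 0.95 = 0.24871
  Hylasoma: 0.07 × 0.32 × 0.21 = 0.004704
Odds(Elaceros : Hylasoma) = 0.24871 / 0.004704 ≈ 52.9.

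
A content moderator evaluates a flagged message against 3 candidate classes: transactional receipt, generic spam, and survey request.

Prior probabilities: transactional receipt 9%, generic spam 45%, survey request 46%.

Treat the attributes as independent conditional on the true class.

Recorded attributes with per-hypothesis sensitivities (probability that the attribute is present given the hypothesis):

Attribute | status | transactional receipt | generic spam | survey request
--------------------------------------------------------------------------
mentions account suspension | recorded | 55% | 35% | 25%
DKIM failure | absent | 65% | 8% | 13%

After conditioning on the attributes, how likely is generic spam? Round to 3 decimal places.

For each hypothesis, the unnormalized posterior weight is prior × product of the attribute likelihoods (using 1 − P(present | H) for each absent attribute):
  transactional receipt: 0.09 × 0.55 × (1 − 0.65) = 0.017325
  generic spam: 0.45 × 0.35 × (1 − 0.08) = 0.1449
  survey request: 0.46 × 0.25 × (1 − 0.13) = 0.10005
Marginal likelihood of the evidence = 0.26227.
P(generic spam | evidence) = 0.1449 / 0.26227 ≈ 0.552.

0.552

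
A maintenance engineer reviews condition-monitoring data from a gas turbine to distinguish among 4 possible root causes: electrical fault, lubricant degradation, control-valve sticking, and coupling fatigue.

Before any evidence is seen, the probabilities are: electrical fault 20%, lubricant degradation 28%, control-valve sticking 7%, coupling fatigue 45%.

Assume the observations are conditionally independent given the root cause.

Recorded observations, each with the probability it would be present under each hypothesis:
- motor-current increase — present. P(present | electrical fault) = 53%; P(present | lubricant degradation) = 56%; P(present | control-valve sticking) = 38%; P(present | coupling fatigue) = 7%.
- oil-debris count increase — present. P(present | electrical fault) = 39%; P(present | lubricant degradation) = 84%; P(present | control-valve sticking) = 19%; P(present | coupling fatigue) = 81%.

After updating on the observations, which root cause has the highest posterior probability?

lubricant degradation

For each hypothesis, the unnormalized posterior weight is prior × product of the observation likelihoods:
  electrical fault: 0.20 × 0.53 × 0.39 = 0.04134
  lubricant degradation: 0.28 × 0.56 × 0.84 = 0.13171
  control-valve sticking: 0.07 × 0.38 × 0.19 = 0.005054
  coupling fatigue: 0.45 × 0.07 × 0.81 = 0.025515
Normalizing constant Z = 0.04134 + 0.13171 + 0.005054 + 0.025515 = 0.20362.
P(electrical fault | evidence) ≈ 0.04134 / 0.20362 ≈ 0.203
P(lubricant degradation | evidence) ≈ 0.13171 / 0.20362 ≈ 0.647
P(control-valve sticking | evidence) ≈ 0.005054 / 0.20362 ≈ 0.025
P(coupling fatigue | evidence) ≈ 0.025515 / 0.20362 ≈ 0.125
The largest is 0.647, so lubricant degradation is most probable.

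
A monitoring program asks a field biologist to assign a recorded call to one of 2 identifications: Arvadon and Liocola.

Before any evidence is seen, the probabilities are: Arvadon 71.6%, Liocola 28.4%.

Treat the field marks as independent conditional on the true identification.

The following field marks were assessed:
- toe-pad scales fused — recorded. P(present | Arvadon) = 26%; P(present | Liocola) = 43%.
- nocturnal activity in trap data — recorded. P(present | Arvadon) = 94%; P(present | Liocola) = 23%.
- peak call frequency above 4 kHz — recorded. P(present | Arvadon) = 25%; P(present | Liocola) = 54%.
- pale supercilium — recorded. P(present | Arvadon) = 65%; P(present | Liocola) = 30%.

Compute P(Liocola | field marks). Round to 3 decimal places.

Multiply each prior by the joint likelihood of the field mark pattern:
  Arvadon: 0.716 × 0.26 × 0.94 × 0.25 × 0.65 = 0.028436
  Liocola: 0.284 × 0.43 × 0.23 × 0.54 × 0.30 = 0.0045502
Marginal likelihood of the evidence = 0.032986.
P(Liocola | evidence) = 0.0045502 / 0.032986 ≈ 0.138.

0.138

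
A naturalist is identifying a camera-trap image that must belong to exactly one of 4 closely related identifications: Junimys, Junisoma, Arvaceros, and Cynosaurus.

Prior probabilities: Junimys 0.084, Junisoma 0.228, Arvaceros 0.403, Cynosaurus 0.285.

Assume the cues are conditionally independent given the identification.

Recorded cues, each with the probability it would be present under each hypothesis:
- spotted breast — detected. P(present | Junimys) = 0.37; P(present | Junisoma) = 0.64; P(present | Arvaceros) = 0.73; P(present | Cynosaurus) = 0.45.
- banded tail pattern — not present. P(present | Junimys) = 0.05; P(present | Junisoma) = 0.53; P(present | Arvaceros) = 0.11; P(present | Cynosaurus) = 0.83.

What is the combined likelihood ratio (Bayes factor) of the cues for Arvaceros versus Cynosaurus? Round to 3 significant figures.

Take the product of per-cue likelihoods under each hypothesis (using 1 − P(present | H) for each absent cue), then divide.
  Arvaceros: 0.73 × (1 − 0.11) = 0.6497
  Cynosaurus: 0.45 × (1 − 0.83) = 0.0765
Bayes factor = 0.6497 / 0.0765 ≈ 8.49

8.49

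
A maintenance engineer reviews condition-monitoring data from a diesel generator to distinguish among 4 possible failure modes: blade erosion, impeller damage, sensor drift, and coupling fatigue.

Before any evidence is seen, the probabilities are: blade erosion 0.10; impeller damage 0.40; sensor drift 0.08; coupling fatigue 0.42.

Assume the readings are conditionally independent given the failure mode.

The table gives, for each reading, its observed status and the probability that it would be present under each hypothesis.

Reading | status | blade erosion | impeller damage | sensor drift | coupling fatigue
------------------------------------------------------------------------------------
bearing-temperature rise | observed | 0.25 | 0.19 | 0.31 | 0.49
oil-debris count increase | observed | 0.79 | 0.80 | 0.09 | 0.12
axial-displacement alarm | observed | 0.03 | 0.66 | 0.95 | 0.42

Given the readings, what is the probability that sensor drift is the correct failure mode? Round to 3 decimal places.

For each hypothesis, the unnormalized posterior weight is prior × product of the reading likelihoods:
  blade erosion: 0.10 × 0.25 × 0.79 × 0.03 = 0.0005925
  impeller damage: 0.40 × 0.19 × 0.80 × 0.66 = 0.040128
  sensor drift: 0.08 × 0.31 × 0.09 × 0.95 = 0.0021204
  coupling fatigue: 0.42 × 0.49 × 0.12 × 0.42 = 0.010372
Marginal likelihood of the evidence = 0.053213.
P(sensor drift | evidence) = 0.0021204 / 0.053213 ≈ 0.040.

0.040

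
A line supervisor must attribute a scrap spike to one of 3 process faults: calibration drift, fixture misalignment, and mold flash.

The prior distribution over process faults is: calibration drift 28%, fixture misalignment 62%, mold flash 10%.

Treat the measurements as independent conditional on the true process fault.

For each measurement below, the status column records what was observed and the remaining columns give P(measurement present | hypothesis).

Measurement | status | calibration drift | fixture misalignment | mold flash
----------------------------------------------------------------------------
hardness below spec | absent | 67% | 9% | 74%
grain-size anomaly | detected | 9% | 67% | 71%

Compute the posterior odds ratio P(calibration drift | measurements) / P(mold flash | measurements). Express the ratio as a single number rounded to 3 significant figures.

0.450

Posterior odds equal prior odds times the likelihood ratio; only the two competing hypotheses matter (using 1 − P(present | H) for each absent measurement).
  calibration drift: 0.28 × (1 − 0.67) × 0.09 = 0.008316
  mold flash: 0.10 × (1 − 0.74) × 0.71 = 0.01846
Posterior odds = 0.008316 / 0.01846 ≈ 0.450.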